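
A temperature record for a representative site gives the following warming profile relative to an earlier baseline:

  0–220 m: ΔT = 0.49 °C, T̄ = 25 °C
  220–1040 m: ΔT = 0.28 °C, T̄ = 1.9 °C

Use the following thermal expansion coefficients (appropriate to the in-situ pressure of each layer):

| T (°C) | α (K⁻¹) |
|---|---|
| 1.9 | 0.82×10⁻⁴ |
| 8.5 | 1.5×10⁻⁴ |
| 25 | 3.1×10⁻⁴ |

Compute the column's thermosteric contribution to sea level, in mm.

Δh = 52.2 mm

Layer 1 at 25 °C → α = 3.1×10⁻⁴ K⁻¹
Layer 2 at 1.9 °C → α = 0.82×10⁻⁴ K⁻¹
3.1×10⁻⁴ × 220 × 0.49 = 0.033418 m
220–1040 m: 820 × 0.82×10⁻⁴ × 0.28 = 0.0188272 m
Δh = 0.033418 + 0.0188272 = 0.0522452 m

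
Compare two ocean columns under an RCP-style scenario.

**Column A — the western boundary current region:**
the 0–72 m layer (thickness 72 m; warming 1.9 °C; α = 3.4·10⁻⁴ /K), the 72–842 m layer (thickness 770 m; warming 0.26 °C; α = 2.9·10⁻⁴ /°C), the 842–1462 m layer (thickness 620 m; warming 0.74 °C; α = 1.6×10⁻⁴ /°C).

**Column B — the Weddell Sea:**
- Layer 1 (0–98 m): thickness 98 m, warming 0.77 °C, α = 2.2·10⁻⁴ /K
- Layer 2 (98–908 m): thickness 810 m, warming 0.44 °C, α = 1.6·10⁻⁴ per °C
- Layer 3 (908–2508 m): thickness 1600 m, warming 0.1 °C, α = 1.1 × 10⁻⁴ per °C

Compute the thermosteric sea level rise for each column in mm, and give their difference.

A Layer 1: 72 × 1.9 × 3.4×10⁻⁴ = 0.046512 m
A 72–842 m: 2.9×10⁻⁴ × 0.26 × 770 = 0.058058 m
A 842–1462 m: 620 × 1.6×10⁻⁴ × 0.74 = 0.073408 m
A total: 0.177978 m
B 0–98 m: 98 × 0.77 × 2.2×10⁻⁴ = 0.0166012 m
B 98–908 m: 810 × 0.44 × 1.6×10⁻⁴ = 0.057024 m
B Layer 3: 1.1×10⁻⁴ × 1600 × 0.1 = 0.01760 m
B total: 0.0912252 m
Difference: 0.177978 − 0.0912252 = 0.0867528 m

Δh_A ≈ 180 mm, Δh_B ≈ 91 mm; difference ≈ 87 mm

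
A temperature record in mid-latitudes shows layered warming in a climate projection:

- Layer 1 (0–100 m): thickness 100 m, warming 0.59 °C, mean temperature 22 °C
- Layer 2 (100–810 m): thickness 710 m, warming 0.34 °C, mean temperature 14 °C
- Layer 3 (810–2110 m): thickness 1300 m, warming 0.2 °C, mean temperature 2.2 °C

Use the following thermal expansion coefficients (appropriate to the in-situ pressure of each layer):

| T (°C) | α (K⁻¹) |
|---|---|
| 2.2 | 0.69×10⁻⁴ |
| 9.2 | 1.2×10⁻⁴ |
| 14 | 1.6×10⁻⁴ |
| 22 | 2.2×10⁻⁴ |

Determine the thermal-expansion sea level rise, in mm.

Layer 1 at 22 °C → α = 2.2×10⁻⁴ K⁻¹
Layer 2 at 14 °C → α = 1.6×10⁻⁴ K⁻¹
Layer 3 at 2.2 °C → α = 0.69×10⁻⁴ K⁻¹
Layer 1: 100 × 2.2×10⁻⁴ × 0.59 = 0.01298 m
100–810 m: 0.34 × 1.6×10⁻⁴ × 710 = 0.038624 m
0.2 × 1300 × 0.69×10⁻⁴ = 0.01794 m
Δh = 0.01298 + 0.038624 + 0.01794 = 0.069544 m ≈ 69.5 mm

Δh ≈ 69.5 mm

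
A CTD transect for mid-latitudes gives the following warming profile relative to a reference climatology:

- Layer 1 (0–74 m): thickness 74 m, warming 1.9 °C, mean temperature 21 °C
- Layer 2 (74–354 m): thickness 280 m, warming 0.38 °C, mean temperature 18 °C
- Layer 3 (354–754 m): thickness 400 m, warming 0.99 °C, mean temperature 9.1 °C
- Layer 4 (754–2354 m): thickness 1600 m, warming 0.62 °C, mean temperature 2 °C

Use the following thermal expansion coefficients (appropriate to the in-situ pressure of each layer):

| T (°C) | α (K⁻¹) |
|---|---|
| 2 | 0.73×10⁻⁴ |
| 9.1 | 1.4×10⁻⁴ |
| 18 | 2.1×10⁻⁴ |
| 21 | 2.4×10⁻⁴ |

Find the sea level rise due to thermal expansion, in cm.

about 18.4 cm

Layer 1 at 21 °C → α = 2.4×10⁻⁴ K⁻¹
Layer 2 at 18 °C → α = 2.1×10⁻⁴ K⁻¹
Layer 3 at 9.1 °C → α = 1.4×10⁻⁴ K⁻¹
Layer 4 at 2 °C → α = 0.73×10⁻⁴ K⁻¹
Layer 1: 1.9 × 74 × 2.4×10⁻⁴ = 0.033744 m
0.38 × 2.1×10⁻⁴ × 280 = 0.022344 m
Layer 3: 0.99 × 400 × 1.4×10⁻⁴ = 0.05544 m
Layer 4: 0.73×10⁻⁴ × 1600 × 0.62 = 0.072416 m
Δh = 0.033744 + 0.022344 + 0.05544 + 0.072416 = 0.183944 m ≈ 18.4 cm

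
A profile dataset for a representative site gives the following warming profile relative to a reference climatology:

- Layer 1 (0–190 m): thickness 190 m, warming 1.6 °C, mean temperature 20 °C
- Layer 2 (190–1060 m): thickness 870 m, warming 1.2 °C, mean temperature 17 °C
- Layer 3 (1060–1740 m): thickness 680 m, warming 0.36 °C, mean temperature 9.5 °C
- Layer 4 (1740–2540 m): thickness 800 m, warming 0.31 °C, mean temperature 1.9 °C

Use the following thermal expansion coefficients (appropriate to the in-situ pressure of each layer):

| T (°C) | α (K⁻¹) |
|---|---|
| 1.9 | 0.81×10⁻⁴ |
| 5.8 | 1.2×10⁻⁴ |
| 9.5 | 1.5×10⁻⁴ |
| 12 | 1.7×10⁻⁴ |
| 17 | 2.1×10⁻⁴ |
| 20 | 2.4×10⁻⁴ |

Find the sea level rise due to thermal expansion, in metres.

Δh ≈ 0.35 m

Layer 1 at 20 °C → α = 2.4×10⁻⁴ K⁻¹
Layer 2 at 17 °C → α = 2.1×10⁻⁴ K⁻¹
Layer 3 at 9.5 °C → α = 1.5×10⁻⁴ K⁻¹
Layer 4 at 1.9 °C → α = 0.81×10⁻⁴ K⁻¹
Layer 1: 2.4×10⁻⁴ × 1.6 × 190 = 0.07296 m
190–1060 m: 1.2 × 870 × 2.1×10⁻⁴ = 0.21924 m
Layer 3: 1.5×10⁻⁴ × 0.36 × 680 = 0.03672 m
0.81×10⁻⁴ × 0.31 × 800 = 0.020088 m
Δh = 0.07296 + 0.21924 + 0.03672 + 0.020088 = 0.349008 m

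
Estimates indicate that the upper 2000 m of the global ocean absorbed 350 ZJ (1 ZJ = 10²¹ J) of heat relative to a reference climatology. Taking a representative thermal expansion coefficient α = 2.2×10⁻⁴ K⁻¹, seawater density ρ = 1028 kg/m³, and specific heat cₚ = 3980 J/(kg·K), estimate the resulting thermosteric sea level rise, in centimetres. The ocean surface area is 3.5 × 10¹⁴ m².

Per unit area: Q = 350×10²¹ / (3.5×10¹⁴) = 1×10⁹ J/m²
Δh = αQ/(ρcₚ) = 2.2×10⁻⁴ × 1×10⁹ / (1028 × 3980) ≈ 0.053771 m

Δh ≈ 5.38 cm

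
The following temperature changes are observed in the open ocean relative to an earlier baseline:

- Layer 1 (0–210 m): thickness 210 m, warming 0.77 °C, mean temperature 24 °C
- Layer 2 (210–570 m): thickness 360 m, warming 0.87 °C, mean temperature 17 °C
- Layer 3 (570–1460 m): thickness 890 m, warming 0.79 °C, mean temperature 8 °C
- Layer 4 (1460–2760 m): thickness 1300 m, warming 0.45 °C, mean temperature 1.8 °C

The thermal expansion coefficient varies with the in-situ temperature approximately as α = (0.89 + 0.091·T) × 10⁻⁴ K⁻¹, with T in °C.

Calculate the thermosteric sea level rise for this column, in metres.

Δh ≈ 0.301 m

Layer 1: α = (0.89 + 0.091×24)×10⁻⁴ = 3.074×10⁻⁴ K⁻¹
Layer 2: α = (0.89 + 0.091×17)×10⁻⁴ = 2.437×10⁻⁴ K⁻¹
Layer 3: α = (0.89 + 0.091×8)×10⁻⁴ = 1.618×10⁻⁴ K⁻¹
Layer 4: α = (0.89 + 0.091×1.8)×10⁻⁴ = 1.0538×10⁻⁴ K⁻¹
Layer 1: 3.074×10⁻⁴ × 0.77 × 210 = 0.04970658 m
210–570 m: 0.87 × 360 × 2.437×10⁻⁴ = 0.07632684 m
Layer 3: 890 × 1.618×10⁻⁴ × 0.79 = 0.11376158 m
1460–2760 m: 1300 × 1.0538×10⁻⁴ × 0.45 = 0.0616473 m
Δh = 0.04970658 + 0.07632684 + 0.11376158 + 0.0616473 = 0.3014423 m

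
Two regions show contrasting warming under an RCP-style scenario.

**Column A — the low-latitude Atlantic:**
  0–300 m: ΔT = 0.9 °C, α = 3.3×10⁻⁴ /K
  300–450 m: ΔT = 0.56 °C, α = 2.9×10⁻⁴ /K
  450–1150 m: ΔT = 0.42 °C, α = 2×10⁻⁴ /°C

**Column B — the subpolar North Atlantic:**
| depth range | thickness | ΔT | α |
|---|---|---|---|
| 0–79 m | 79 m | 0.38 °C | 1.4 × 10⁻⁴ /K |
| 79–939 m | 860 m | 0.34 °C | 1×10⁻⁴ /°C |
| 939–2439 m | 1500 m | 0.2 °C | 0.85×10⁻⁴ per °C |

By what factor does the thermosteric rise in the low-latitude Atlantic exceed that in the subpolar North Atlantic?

≈ 2.92×

A 0–300 m: 0.9 × 3.3×10⁻⁴ × 300 = 0.08910 m
A Layer 2: 2.9×10⁻⁴ × 150 × 0.56 = 0.02436 m
A Layer 3: 700 × 0.42 × 2×10⁻⁴ = 0.05880 m
A total: 0.17226 m
B 0–79 m: 79 × 1.4×10⁻⁴ × 0.38 = 0.0042028 m
B 1×10⁻⁴ × 860 × 0.34 = 0.02924 m
B Layer 3: 0.2 × 1500 × 0.85×10⁻⁴ = 0.02550 m
B total: 0.0589428 m
Ratio: 0.17226 / 0.0589428 ≈ 2.922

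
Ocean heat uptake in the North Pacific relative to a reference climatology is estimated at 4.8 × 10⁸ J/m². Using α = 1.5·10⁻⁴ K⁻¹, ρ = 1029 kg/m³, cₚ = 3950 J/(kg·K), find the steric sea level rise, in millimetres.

Δh = αQ/(ρcₚ) = 1.5×10⁻⁴ × 4.8×10⁸ / (1029 × 3950) ≈ 0.017714 m

about 17.7 mm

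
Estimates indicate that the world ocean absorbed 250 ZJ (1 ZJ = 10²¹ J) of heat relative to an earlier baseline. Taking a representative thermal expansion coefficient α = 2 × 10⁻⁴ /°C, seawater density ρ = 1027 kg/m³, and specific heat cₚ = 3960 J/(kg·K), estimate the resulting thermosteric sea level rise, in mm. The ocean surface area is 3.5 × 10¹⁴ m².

Δh = 35.1 mm

Per unit area: Q = 250×10²¹ / (3.5×10¹⁴) ≈ 7.143×10⁸ J/m²
Δh = αQ/(ρcₚ) = 2×10⁻⁴ × 7.143×10⁸ / (1027 × 3960) ≈ 0.035127 m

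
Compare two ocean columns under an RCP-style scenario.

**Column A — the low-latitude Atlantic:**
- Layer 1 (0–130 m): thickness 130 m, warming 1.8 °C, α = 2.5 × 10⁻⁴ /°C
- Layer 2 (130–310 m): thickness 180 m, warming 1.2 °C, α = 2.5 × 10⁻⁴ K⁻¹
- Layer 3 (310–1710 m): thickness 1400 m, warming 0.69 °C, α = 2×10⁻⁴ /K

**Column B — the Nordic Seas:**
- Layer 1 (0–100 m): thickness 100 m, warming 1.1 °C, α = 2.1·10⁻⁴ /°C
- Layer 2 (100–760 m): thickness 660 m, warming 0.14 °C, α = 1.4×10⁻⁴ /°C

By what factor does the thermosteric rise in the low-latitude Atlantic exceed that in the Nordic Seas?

a factor of 8.48

A Layer 1: 130 × 2.5×10⁻⁴ × 1.8 = 0.05850 m
A 130–310 m: 180 × 1.2 × 2.5×10⁻⁴ = 0.05400 m
A Layer 3: 1400 × 0.69 × 2×10⁻⁴ = 0.19320 m
A total: 0.30570 m
B 0–100 m: 2.1×10⁻⁴ × 1.1 × 100 = 0.02310 m
B 100–760 m: 660 × 0.14 × 1.4×10⁻⁴ = 0.012936 m
B total: 0.036036 m
Ratio: 0.30570 / 0.036036 ≈ 8.483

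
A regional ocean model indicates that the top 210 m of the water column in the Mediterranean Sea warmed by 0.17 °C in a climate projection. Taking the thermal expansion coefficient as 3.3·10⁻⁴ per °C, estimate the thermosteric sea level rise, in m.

0.012 m of thermosteric rise

Δh = αΔT·H = 3.3×10⁻⁴ × 0.17 × 210 = 0.011781 m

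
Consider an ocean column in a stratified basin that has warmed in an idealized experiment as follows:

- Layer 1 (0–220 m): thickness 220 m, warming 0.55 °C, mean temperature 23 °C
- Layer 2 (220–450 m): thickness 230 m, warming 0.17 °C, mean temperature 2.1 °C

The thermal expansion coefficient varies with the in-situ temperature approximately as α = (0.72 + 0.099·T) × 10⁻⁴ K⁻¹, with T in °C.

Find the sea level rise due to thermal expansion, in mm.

Layer 1: α = (0.72 + 0.099×23)×10⁻⁴ = 2.997×10⁻⁴ K⁻¹
Layer 2: α = (0.72 + 0.099×2.1)×10⁻⁴ = 0.9279×10⁻⁴ K⁻¹
2.997×10⁻⁴ × 0.55 × 220 = 0.0362637 m
0.9279×10⁻⁴ × 0.17 × 230 = 0.003628089 m
Δh = 0.0362637 + 0.003628089 = 0.039891789 m

39.9 mm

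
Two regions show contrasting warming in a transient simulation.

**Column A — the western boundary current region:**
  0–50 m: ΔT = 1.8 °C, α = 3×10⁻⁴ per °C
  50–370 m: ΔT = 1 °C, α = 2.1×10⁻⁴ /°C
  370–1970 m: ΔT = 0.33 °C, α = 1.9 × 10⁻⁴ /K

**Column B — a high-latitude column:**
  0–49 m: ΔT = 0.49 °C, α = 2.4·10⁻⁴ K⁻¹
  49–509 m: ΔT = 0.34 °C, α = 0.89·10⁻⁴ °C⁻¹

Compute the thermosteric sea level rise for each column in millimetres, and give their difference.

Δh_A ≈ 195 mm, Δh_B ≈ 19.7 mm; difference ≈ 175 mm

A 3×10⁻⁴ × 50 × 1.8 = 0.02700 m
A 320 × 1 × 2.1×10⁻⁴ = 0.06720 m
A 370–1970 m: 1.9×10⁻⁴ × 0.33 × 1600 = 0.10032 m
A total: 0.19452 m
B 0–49 m: 49 × 2.4×10⁻⁴ × 0.49 = 0.0057624 m
B Layer 2: 460 × 0.34 × 0.89×10⁻⁴ = 0.0139196 m
B total: 0.019682 m
Difference: 0.19452 − 0.019682 = 0.174838 m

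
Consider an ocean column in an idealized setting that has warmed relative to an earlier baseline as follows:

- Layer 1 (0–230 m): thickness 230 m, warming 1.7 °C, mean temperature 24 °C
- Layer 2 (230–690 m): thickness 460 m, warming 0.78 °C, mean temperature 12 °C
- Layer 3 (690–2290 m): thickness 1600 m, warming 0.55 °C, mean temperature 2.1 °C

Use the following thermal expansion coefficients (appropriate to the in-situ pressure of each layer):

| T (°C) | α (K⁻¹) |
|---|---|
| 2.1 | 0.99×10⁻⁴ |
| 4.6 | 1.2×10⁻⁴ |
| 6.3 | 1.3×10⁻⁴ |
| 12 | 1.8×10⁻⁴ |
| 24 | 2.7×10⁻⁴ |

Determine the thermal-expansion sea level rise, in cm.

Layer 1 at 24 °C → α = 2.7×10⁻⁴ K⁻¹
Layer 2 at 12 °C → α = 1.8×10⁻⁴ K⁻¹
Layer 3 at 2.1 °C → α = 0.99×10⁻⁴ K⁻¹
0–230 m: 1.7 × 230 × 2.7×10⁻⁴ = 0.10557 m
0.78 × 460 × 1.8×10⁻⁴ = 0.064584 m
Layer 3: 1600 × 0.99×10⁻⁴ × 0.55 = 0.08712 m
Δh = 0.10557 + 0.064584 + 0.08712 = 0.257274 m

about 26 cm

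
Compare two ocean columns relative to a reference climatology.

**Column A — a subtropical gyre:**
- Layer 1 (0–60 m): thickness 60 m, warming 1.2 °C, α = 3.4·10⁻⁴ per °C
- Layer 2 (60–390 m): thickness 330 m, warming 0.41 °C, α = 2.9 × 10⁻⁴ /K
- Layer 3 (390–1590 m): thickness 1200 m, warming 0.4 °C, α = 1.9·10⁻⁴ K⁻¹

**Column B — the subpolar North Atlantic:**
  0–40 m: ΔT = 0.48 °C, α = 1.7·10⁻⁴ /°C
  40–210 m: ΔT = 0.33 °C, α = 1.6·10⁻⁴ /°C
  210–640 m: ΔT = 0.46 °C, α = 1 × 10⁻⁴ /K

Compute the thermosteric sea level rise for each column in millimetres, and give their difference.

A: 150 mm; B: 32 mm; difference 120 mm

A 1.2 × 3.4×10⁻⁴ × 60 = 0.02448 m
A 60–390 m: 2.9×10⁻⁴ × 0.41 × 330 = 0.039237 m
A Layer 3: 0.4 × 1.9×10⁻⁴ × 1200 = 0.09120 m
A total: 0.154917 m
B 0–40 m: 1.7×10⁻⁴ × 40 × 0.48 = 0.003264 m
B Layer 2: 1.6×10⁻⁴ × 0.33 × 170 = 0.008976 m
B 0.46 × 430 × 1×10⁻⁴ = 0.01978 m
B total: 0.03202 m
Difference: 0.154917 − 0.03202 = 0.122897 m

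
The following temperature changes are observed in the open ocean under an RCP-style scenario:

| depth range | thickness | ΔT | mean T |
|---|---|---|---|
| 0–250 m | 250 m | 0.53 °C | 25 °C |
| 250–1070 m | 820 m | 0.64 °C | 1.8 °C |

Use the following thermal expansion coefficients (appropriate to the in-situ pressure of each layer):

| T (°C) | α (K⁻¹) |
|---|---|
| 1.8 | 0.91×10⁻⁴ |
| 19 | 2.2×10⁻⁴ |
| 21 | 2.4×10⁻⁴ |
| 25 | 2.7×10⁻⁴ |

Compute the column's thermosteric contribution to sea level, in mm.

Layer 1 at 25 °C → α = 2.7×10⁻⁴ K⁻¹
Layer 2 at 1.8 °C → α = 0.91×10⁻⁴ K⁻¹
0–250 m: 250 × 0.53 × 2.7×10⁻⁴ = 0.035775 m
820 × 0.64 × 0.91×10⁻⁴ = 0.0477568 m
Δh = 0.035775 + 0.0477568 = 0.0835318 m

83.5 mm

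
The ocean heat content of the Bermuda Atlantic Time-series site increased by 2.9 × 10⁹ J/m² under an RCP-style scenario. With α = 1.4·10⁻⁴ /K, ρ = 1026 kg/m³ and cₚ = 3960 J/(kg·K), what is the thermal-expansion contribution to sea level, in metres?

Δh = αQ/(ρcₚ) = 1.4×10⁻⁴ × 2.9×10⁹ / (1026 × 3960) ≈ 0.099927 m

0.0999 m of thermosteric rise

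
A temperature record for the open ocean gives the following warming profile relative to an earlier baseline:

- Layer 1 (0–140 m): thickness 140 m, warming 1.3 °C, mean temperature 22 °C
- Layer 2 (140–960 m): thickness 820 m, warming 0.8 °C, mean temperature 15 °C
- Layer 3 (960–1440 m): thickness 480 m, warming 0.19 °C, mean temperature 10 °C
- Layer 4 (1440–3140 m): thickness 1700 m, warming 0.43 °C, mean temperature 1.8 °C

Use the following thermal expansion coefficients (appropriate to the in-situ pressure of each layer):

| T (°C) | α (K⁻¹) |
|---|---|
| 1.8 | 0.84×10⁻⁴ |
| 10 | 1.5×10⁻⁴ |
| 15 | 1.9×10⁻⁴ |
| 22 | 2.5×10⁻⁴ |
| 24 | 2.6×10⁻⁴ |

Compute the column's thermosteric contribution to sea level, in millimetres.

245 mm of thermosteric rise

Layer 1 at 22 °C → α = 2.5×10⁻⁴ K⁻¹
Layer 2 at 15 °C → α = 1.9×10⁻⁴ K⁻¹
Layer 3 at 10 °C → α = 1.5×10⁻⁴ K⁻¹
Layer 4 at 1.8 °C → α = 0.84×10⁻⁴ K⁻¹
0–140 m: 140 × 1.3 × 2.5×10⁻⁴ = 0.04550 m
Layer 2: 1.9×10⁻⁴ × 820 × 0.8 = 0.12464 m
Layer 3: 0.19 × 480 × 1.5×10⁻⁴ = 0.01368 m
0.43 × 1700 × 0.84×10⁻⁴ = 0.061404 m
Δh = 0.04550 + 0.12464 + 0.01368 + 0.061404 = 0.245224 m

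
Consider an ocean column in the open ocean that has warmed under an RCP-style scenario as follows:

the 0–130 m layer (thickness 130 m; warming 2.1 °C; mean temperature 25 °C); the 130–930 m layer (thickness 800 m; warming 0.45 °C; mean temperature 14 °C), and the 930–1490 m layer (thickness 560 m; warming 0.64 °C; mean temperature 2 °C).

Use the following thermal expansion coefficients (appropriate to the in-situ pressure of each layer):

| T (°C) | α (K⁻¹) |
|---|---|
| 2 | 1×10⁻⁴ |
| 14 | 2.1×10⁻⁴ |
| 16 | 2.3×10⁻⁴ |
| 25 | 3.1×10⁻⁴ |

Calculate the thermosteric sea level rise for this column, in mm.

Layer 1 at 25 °C → α = 3.1×10⁻⁴ K⁻¹
Layer 2 at 14 °C → α = 2.1×10⁻⁴ K⁻¹
Layer 3 at 2 °C → α = 1×10⁻⁴ K⁻¹
Layer 1: 2.1 × 3.1×10⁻⁴ × 130 = 0.08463 m
Layer 2: 0.45 × 800 × 2.1×10⁻⁴ = 0.07560 m
0.64 × 1×10⁻⁴ × 560 = 0.03584 m
Δh = 0.08463 + 0.07560 + 0.03584 = 0.19607 m

Δh = 200 mm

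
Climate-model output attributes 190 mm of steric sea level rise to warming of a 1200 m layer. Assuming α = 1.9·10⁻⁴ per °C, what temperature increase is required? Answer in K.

0.833 K

ΔT = Δh/(αH) = 0.19 / (1.9×10⁻⁴ × 1200) ≈ 0.8333 K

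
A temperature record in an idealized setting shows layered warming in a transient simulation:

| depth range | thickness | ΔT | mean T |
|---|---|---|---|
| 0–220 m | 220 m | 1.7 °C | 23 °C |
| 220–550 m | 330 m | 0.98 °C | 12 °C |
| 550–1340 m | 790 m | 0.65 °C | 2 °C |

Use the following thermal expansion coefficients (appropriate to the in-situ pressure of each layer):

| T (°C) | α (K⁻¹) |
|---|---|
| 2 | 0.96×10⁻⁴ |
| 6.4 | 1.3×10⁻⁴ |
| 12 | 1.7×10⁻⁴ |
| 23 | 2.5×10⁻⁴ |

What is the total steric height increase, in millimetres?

Layer 1 at 23 °C → α = 2.5×10⁻⁴ K⁻¹
Layer 2 at 12 °C → α = 1.7×10⁻⁴ K⁻¹
Layer 3 at 2 °C → α = 0.96×10⁻⁴ K⁻¹
Layer 1: 220 × 2.5×10⁻⁴ × 1.7 = 0.09350 m
0.98 × 1.7×10⁻⁴ × 330 = 0.054978 m
Layer 3: 0.96×10⁻⁴ × 790 × 0.65 = 0.049296 m
Δh = 0.09350 + 0.054978 + 0.049296 = 0.197774 m ≈ 200 mm

Δh = 200 mm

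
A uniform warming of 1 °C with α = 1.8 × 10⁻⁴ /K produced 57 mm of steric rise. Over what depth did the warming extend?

H ≈ 317 m

H = Δh/(αΔT) = 0.057 / (1.8×10⁻⁴ × 1) ≈ 316.7 m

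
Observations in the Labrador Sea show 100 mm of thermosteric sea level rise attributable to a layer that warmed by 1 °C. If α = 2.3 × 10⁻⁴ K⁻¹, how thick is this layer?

H ≈ 430 m

H = Δh/(αΔT) = 0.1 / (2.3×10⁻⁴ × 1) ≈ 434.8 m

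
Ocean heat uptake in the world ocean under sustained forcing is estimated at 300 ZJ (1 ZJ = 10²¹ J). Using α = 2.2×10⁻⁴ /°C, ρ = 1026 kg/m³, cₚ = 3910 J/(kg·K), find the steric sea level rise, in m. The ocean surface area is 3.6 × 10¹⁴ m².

Per unit area: Q = 300×10²¹ / (3.6×10¹⁴) ≈ 8.333×10⁸ J/m²
Δh = αQ/(ρcₚ) = 2.2×10⁻⁴ × 8.333×10⁸ / (1026 × 3910) ≈ 0.045698 m

0.0457 m of thermosteric rise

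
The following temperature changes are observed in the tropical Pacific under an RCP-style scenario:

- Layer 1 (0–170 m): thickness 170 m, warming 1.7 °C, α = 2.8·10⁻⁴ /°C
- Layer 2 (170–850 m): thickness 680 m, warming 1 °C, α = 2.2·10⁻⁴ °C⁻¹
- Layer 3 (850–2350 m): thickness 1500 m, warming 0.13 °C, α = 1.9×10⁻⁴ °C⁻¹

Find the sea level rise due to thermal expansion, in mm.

268 mm of thermosteric rise

2.8×10⁻⁴ × 1.7 × 170 = 0.08092 m
170–850 m: 1 × 2.2×10⁻⁴ × 680 = 0.14960 m
0.13 × 1.9×10⁻⁴ × 1500 = 0.03705 m
Δh = 0.08092 + 0.14960 + 0.03705 = 0.26757 m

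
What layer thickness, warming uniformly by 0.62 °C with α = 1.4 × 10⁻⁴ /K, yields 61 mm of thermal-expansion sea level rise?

700 m

H = Δh/(αΔT) = 0.061 / (1.4×10⁻⁴ × 0.62) ≈ 702.8 m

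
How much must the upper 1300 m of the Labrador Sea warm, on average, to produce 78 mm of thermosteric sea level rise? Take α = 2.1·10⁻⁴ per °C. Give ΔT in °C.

about 0.29 °C

ΔT = Δh/(αH) = 0.078 / (2.1×10⁻⁴ × 1300) ≈ 0.2857 °C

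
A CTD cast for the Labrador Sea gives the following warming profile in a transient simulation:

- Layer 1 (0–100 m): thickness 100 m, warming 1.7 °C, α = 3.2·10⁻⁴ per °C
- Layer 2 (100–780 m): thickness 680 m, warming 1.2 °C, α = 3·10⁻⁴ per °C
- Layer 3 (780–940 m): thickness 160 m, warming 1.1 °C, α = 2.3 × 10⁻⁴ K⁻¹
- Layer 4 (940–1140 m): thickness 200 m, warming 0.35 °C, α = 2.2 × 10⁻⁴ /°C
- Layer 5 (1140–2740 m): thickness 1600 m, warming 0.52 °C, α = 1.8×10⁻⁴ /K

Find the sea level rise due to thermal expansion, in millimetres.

100 × 3.2×10⁻⁴ × 1.7 = 0.05440 m
Layer 2: 680 × 3×10⁻⁴ × 1.2 = 0.24480 m
Layer 3: 160 × 2.3×10⁻⁴ × 1.1 = 0.04048 m
940–1140 m: 200 × 2.2×10⁻⁴ × 0.35 = 0.01540 m
0.52 × 1.8×10⁻⁴ × 1600 = 0.14976 m
Δh = 0.05440 + 0.24480 + 0.04048 + 0.01540 + 0.14976 = 0.50484 m

Δh ≈ 505 mm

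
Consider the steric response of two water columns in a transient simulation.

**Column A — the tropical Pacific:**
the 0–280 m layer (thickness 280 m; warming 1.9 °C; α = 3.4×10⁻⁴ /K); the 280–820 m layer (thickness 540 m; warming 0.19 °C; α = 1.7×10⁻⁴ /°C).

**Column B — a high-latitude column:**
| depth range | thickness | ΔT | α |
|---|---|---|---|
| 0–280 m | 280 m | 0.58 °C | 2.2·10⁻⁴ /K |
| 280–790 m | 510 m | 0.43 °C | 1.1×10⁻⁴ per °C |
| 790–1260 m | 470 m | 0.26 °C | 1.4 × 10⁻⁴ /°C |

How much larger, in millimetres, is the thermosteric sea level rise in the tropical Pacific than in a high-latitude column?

A Layer 1: 1.9 × 280 × 3.4×10⁻⁴ = 0.18088 m
A 1.7×10⁻⁴ × 0.19 × 540 = 0.017442 m
A total: 0.198322 m
B 280 × 0.58 × 2.2×10⁻⁴ = 0.035728 m
B 1.1×10⁻⁴ × 0.43 × 510 = 0.024123 m
B 790–1260 m: 1.4×10⁻⁴ × 470 × 0.26 = 0.017108 m
B total: 0.076959 m
Difference: 0.198322 − 0.076959 = 0.121363 m

Δh_A − Δh_B ≈ 120 mm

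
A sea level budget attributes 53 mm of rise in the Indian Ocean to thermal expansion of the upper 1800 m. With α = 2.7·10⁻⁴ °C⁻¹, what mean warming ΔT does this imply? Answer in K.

ΔT = Δh/(αH) = 0.053 / (2.7×10⁻⁴ × 1800) ≈ 0.1091 K

about 0.109 K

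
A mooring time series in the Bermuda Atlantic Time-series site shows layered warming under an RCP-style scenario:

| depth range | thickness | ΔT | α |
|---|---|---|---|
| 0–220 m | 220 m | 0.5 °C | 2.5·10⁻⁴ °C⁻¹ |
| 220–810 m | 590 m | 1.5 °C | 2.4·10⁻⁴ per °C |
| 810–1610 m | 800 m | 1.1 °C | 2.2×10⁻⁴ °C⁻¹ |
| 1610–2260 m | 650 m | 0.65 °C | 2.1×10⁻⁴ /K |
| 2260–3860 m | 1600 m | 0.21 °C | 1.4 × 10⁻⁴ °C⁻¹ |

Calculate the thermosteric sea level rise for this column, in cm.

Layer 1: 220 × 0.5 × 2.5×10⁻⁴ = 0.02750 m
Layer 2: 1.5 × 2.4×10⁻⁴ × 590 = 0.21240 m
1.1 × 2.2×10⁻⁴ × 800 = 0.19360 m
0.65 × 650 × 2.1×10⁻⁴ = 0.088725 m
0.21 × 1600 × 1.4×10⁻⁴ = 0.04704 m
Δh = 0.02750 + 0.21240 + 0.19360 + 0.088725 + 0.04704 = 0.569265 m ≈ 57 cm

Δh = 57 cm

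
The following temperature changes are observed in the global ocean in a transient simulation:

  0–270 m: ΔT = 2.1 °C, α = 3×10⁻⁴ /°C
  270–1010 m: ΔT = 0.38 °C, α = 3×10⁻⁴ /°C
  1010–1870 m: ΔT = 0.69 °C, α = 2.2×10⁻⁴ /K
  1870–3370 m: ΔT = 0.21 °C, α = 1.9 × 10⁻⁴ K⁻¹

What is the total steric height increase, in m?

0.44 m of thermosteric rise

Layer 1: 270 × 3×10⁻⁴ × 2.1 = 0.17010 m
Layer 2: 0.38 × 740 × 3×10⁻⁴ = 0.08436 m
1010–1870 m: 2.2×10⁻⁴ × 0.69 × 860 = 0.130548 m
Layer 4: 0.21 × 1.9×10⁻⁴ × 1500 = 0.05985 m
Δh = 0.17010 + 0.08436 + 0.130548 + 0.05985 = 0.444858 m ≈ 0.44 m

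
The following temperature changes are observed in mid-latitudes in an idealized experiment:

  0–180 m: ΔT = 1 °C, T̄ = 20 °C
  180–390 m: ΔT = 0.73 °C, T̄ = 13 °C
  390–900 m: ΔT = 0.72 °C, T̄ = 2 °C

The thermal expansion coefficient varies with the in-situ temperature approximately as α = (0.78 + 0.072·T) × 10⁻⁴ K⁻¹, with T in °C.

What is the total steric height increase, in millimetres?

Layer 1: α = (0.78 + 0.072×20)×10⁻⁴ = 2.22×10⁻⁴ K⁻¹
Layer 2: α = (0.78 + 0.072×13)×10⁻⁴ = 1.716×10⁻⁴ K⁻¹
Layer 3: α = (0.78 + 0.072×2)×10⁻⁴ = 0.924×10⁻⁴ K⁻¹
Layer 1: 1 × 180 × 2.22×10⁻⁴ = 0.03996 m
Layer 2: 1.716×10⁻⁴ × 0.73 × 210 = 0.02630628 m
510 × 0.72 × 0.924×10⁻⁴ = 0.03392928 m
Δh = 0.03996 + 0.02630628 + 0.03392928 = 0.10019556 m ≈ 100 mm

about 100 mm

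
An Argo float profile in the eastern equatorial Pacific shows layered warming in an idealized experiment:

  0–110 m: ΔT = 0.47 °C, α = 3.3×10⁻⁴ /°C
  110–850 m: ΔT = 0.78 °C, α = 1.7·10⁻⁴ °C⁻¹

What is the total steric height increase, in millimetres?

0–110 m: 0.47 × 110 × 3.3×10⁻⁴ = 0.017061 m
110–850 m: 0.78 × 740 × 1.7×10⁻⁴ = 0.098124 m
Δh = 0.017061 + 0.098124 = 0.115185 m

Δh ≈ 120 mm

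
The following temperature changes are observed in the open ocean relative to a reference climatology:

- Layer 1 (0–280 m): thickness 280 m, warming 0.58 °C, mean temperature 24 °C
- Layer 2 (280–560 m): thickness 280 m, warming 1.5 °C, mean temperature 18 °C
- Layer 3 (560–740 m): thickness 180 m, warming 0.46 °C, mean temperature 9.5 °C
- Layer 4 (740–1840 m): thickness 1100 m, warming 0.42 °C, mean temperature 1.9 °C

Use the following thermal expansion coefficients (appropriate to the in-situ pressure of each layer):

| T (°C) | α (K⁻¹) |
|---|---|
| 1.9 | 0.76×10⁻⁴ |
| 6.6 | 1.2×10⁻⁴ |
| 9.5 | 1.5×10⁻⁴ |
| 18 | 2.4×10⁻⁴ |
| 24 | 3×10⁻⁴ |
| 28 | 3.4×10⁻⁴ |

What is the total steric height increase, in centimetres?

Layer 1 at 24 °C → α = 3×10⁻⁴ K⁻¹
Layer 2 at 18 °C → α = 2.4×10⁻⁴ K⁻¹
Layer 3 at 9.5 °C → α = 1.5×10⁻⁴ K⁻¹
Layer 4 at 1.9 °C → α = 0.76×10⁻⁴ K⁻¹
0–280 m: 3×10⁻⁴ × 0.58 × 280 = 0.04872 m
Layer 2: 1.5 × 2.4×10⁻⁴ × 280 = 0.10080 m
560–740 m: 180 × 1.5×10⁻⁴ × 0.46 = 0.01242 m
Layer 4: 0.42 × 1100 × 0.76×10⁻⁴ = 0.035112 m
Δh = 0.04872 + 0.10080 + 0.01242 + 0.035112 = 0.197052 m ≈ 19.7 cm

19.7 cm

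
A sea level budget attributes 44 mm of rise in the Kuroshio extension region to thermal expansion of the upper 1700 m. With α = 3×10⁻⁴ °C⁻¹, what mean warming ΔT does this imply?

about 0.0863 °C

ΔT = Δh/(αH) = 0.044 / (3×10⁻⁴ × 1700) ≈ 0.08627 °C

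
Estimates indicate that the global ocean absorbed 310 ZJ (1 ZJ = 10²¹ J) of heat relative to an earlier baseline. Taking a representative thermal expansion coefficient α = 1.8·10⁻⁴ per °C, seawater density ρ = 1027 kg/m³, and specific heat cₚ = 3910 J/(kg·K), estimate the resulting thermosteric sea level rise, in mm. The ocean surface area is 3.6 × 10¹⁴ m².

Δh ≈ 39 mm

Per unit area: Q = 310×10²¹ / (3.6×10¹⁴) ≈ 8.611×10⁸ J/m²
Δh = αQ/(ρcₚ) = 1.8×10⁻⁴ × 8.611×10⁸ / (1027 × 3910) ≈ 0.038599 m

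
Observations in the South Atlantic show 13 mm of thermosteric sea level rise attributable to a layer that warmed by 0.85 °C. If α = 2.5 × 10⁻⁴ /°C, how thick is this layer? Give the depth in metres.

H = Δh/(αΔT) = 0.013 / (2.5×10⁻⁴ × 0.85) ≈ 61.18 m

61.2 m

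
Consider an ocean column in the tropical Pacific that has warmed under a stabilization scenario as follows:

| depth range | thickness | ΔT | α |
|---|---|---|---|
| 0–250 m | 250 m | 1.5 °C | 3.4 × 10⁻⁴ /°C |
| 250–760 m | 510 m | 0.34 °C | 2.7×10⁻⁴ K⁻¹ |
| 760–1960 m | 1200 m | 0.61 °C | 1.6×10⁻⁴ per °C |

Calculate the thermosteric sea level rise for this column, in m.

0.291 m of thermosteric rise

0–250 m: 1.5 × 3.4×10⁻⁴ × 250 = 0.12750 m
Layer 2: 510 × 0.34 × 2.7×10⁻⁴ = 0.046818 m
1200 × 0.61 × 1.6×10⁻⁴ = 0.11712 m
Δh = 0.12750 + 0.046818 + 0.11712 = 0.291438 m ≈ 0.291 m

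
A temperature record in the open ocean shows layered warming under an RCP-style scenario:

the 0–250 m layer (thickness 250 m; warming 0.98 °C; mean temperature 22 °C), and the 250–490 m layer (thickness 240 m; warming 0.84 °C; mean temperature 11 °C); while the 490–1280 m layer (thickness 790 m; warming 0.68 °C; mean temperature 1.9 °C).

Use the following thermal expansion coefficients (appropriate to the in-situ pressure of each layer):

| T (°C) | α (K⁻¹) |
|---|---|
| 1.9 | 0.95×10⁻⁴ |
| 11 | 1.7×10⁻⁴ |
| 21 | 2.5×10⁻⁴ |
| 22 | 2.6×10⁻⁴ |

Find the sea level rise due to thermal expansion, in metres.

about 0.149 m

Layer 1 at 22 °C → α = 2.6×10⁻⁴ K⁻¹
Layer 2 at 11 °C → α = 1.7×10⁻⁴ K⁻¹
Layer 3 at 1.9 °C → α = 0.95×10⁻⁴ K⁻¹
250 × 2.6×10⁻⁴ × 0.98 = 0.06370 m
0.84 × 1.7×10⁻⁴ × 240 = 0.034272 m
490–1280 m: 0.95×10⁻⁴ × 790 × 0.68 = 0.051034 m
Δh = 0.06370 + 0.034272 + 0.051034 = 0.149006 m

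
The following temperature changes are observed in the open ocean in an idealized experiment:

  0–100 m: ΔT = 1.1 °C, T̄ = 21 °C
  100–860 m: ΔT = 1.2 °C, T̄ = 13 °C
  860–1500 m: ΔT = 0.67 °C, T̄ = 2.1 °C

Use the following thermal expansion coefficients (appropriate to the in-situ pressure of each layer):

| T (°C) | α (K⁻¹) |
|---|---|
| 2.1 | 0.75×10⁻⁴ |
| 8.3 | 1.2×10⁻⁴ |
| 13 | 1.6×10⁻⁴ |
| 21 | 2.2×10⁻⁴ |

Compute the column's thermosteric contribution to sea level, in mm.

Δh = 202 mm

Layer 1 at 21 °C → α = 2.2×10⁻⁴ K⁻¹
Layer 2 at 13 °C → α = 1.6×10⁻⁴ K⁻¹
Layer 3 at 2.1 °C → α = 0.75×10⁻⁴ K⁻¹
100 × 1.1 × 2.2×10⁻⁴ = 0.02420 m
100–860 m: 1.2 × 760 × 1.6×10⁻⁴ = 0.14592 m
640 × 0.75×10⁻⁴ × 0.67 = 0.03216 m
Δh = 0.02420 + 0.14592 + 0.03216 = 0.20228 m ≈ 202 mm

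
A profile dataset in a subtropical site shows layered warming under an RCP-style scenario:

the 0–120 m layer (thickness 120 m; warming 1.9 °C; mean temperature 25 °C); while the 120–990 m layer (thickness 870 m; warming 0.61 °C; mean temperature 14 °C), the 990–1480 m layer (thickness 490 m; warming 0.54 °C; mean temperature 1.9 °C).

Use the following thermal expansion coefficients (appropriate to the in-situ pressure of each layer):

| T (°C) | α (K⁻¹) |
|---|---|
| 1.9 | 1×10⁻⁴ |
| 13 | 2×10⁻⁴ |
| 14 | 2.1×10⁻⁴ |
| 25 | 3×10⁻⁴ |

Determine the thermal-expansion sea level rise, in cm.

Layer 1 at 25 °C → α = 3×10⁻⁴ K⁻¹
Layer 2 at 14 °C → α = 2.1×10⁻⁴ K⁻¹
Layer 3 at 1.9 °C → α = 1×10⁻⁴ K⁻¹
Layer 1: 3×10⁻⁴ × 120 × 1.9 = 0.06840 m
870 × 2.1×10⁻⁴ × 0.61 = 0.111447 m
Layer 3: 1×10⁻⁴ × 0.54 × 490 = 0.02646 m
Δh = 0.06840 + 0.111447 + 0.02646 = 0.206307 m ≈ 20.6 cm

20.6 cm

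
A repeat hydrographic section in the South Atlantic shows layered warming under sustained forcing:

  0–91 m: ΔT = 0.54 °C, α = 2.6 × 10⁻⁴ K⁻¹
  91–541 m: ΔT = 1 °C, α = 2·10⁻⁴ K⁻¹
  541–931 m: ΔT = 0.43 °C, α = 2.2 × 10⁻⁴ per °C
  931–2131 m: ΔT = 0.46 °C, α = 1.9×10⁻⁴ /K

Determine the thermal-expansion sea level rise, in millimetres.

Δh ≈ 245 mm

Layer 1: 0.54 × 91 × 2.6×10⁻⁴ = 0.0127764 m
450 × 2×10⁻⁴ × 1 = 0.09000 m
541–931 m: 2.2×10⁻⁴ × 390 × 0.43 = 0.036894 m
Layer 4: 0.46 × 1200 × 1.9×10⁻⁴ = 0.10488 m
Δh = 0.0127764 + 0.09000 + 0.036894 + 0.10488 = 0.2445504 m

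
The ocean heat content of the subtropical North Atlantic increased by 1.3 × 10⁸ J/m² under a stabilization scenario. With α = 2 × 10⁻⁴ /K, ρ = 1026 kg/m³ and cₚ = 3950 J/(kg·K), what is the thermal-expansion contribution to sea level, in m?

Δh = αQ/(ρcₚ) = 2×10⁻⁴ × 1.3×10⁸ / (1026 × 3950) ≈ 0.0064155 m

0.0064 m of thermosteric rise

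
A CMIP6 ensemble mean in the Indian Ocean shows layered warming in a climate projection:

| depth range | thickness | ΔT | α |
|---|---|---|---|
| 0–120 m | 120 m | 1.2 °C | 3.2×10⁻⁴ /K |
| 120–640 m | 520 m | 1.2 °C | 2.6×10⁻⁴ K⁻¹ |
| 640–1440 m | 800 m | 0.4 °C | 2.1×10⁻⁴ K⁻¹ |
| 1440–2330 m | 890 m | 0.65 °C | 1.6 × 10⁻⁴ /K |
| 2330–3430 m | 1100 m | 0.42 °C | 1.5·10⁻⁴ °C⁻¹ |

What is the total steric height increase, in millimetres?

1.2 × 120 × 3.2×10⁻⁴ = 0.04608 m
120–640 m: 1.2 × 520 × 2.6×10⁻⁴ = 0.16224 m
Layer 3: 800 × 2.1×10⁻⁴ × 0.4 = 0.06720 m
Layer 4: 890 × 1.6×10⁻⁴ × 0.65 = 0.09256 m
2330–3430 m: 1.5×10⁻⁴ × 1100 × 0.42 = 0.06930 m
Δh = 0.04608 + 0.16224 + 0.06720 + 0.09256 + 0.06930 = 0.43738 m

Δh ≈ 437 mm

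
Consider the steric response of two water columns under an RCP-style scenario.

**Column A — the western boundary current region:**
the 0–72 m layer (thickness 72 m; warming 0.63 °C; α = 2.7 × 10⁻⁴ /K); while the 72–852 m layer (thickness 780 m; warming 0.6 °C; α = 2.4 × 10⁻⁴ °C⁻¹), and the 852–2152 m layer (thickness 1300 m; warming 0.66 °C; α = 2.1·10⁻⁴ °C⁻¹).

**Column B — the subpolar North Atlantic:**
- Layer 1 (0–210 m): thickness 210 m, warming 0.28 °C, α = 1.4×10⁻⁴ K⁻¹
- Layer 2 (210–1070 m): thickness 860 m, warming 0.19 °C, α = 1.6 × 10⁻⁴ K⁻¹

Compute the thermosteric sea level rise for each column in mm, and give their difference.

A Layer 1: 72 × 2.7×10⁻⁴ × 0.63 = 0.0122472 m
A 0.6 × 780 × 2.4×10⁻⁴ = 0.11232 m
A 852–2152 m: 0.66 × 1300 × 2.1×10⁻⁴ = 0.18018 m
A total: 0.3047472 m
B Layer 1: 0.28 × 1.4×10⁻⁴ × 210 = 0.008232 m
B 210–1070 m: 1.6×10⁻⁴ × 860 × 0.19 = 0.026144 m
B total: 0.034376 m
Difference: 0.3047472 − 0.034376 = 0.2703712 m

Δh_A ≈ 305 mm, Δh_B ≈ 34.4 mm; difference ≈ 270 mm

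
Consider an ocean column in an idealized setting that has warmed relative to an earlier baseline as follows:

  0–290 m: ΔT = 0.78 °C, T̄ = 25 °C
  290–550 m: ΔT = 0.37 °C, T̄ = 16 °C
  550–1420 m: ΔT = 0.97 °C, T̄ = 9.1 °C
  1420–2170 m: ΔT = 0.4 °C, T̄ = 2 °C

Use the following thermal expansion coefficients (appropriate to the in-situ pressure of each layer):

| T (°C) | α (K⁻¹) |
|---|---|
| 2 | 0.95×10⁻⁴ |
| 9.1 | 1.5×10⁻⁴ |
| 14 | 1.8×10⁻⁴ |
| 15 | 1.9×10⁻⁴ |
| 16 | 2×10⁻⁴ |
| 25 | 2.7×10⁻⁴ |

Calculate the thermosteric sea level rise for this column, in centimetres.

Layer 1 at 25 °C → α = 2.7×10⁻⁴ K⁻¹
Layer 2 at 16 °C → α = 2×10⁻⁴ K⁻¹
Layer 3 at 9.1 °C → α = 1.5×10⁻⁴ K⁻¹
Layer 4 at 2 °C → α = 0.95×10⁻⁴ K⁻¹
0–290 m: 0.78 × 290 × 2.7×10⁻⁴ = 0.061074 m
290–550 m: 0.37 × 2×10⁻⁴ × 260 = 0.01924 m
870 × 0.97 × 1.5×10⁻⁴ = 0.126585 m
1420–2170 m: 0.4 × 0.95×10⁻⁴ × 750 = 0.02850 m
Δh = 0.061074 + 0.01924 + 0.126585 + 0.02850 = 0.235399 m

about 23.5 cm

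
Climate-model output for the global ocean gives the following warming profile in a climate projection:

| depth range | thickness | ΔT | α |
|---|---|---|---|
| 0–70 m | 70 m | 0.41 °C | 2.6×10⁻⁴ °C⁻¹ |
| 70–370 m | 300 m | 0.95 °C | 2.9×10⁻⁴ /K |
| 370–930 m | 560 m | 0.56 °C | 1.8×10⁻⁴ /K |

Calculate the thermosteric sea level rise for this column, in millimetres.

about 147 mm

0–70 m: 70 × 0.41 × 2.6×10⁻⁴ = 0.007462 m
70–370 m: 300 × 0.95 × 2.9×10⁻⁴ = 0.08265 m
370–930 m: 560 × 1.8×10⁻⁴ × 0.56 = 0.056448 m
Δh = 0.007462 + 0.08265 + 0.056448 = 0.14656 m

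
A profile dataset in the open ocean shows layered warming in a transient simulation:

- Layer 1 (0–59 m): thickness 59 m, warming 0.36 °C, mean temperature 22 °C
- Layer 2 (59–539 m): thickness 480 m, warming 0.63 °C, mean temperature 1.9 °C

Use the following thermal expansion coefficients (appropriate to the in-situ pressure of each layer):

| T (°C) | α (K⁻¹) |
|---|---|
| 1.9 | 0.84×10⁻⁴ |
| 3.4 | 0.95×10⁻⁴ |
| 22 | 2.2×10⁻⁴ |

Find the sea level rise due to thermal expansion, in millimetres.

Layer 1 at 22 °C → α = 2.2×10⁻⁴ K⁻¹
Layer 2 at 1.9 °C → α = 0.84×10⁻⁴ K⁻¹
0–59 m: 0.36 × 2.2×10⁻⁴ × 59 = 0.0046728 m
59–539 m: 480 × 0.63 × 0.84×10⁻⁴ = 0.0254016 m
Δh = 0.0046728 + 0.0254016 = 0.0300744 m ≈ 30.1 mm

about 30.1 mm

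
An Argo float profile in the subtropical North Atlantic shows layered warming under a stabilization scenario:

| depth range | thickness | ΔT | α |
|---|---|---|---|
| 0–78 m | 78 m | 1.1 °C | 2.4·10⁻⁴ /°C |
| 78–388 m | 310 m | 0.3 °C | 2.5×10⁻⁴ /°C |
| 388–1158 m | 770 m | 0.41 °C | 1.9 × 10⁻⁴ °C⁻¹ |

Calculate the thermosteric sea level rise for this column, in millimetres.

Layer 1: 78 × 2.4×10⁻⁴ × 1.1 = 0.020592 m
78–388 m: 0.3 × 310 × 2.5×10⁻⁴ = 0.02325 m
388–1158 m: 1.9×10⁻⁴ × 770 × 0.41 = 0.059983 m
Δh = 0.020592 + 0.02325 + 0.059983 = 0.103825 m ≈ 100 mm

100 mm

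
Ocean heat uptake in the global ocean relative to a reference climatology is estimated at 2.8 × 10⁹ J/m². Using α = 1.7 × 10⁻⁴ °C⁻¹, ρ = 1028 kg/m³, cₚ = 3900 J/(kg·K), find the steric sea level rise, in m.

Δh = αQ/(ρcₚ) = 1.7×10⁻⁴ × 2.8×10⁹ / (1028 × 3900) ≈ 0.11873 m

about 0.12 m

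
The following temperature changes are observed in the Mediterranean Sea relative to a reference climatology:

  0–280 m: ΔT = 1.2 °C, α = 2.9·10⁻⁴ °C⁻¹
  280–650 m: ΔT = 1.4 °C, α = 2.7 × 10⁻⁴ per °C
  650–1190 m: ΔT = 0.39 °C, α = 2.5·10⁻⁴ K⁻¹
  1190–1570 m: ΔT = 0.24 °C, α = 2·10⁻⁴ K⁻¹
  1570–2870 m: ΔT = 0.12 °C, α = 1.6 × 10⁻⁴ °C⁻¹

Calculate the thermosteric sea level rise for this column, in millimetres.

280 × 2.9×10⁻⁴ × 1.2 = 0.09744 m
280–650 m: 2.7×10⁻⁴ × 1.4 × 370 = 0.13986 m
650–1190 m: 0.39 × 2.5×10⁻⁴ × 540 = 0.05265 m
380 × 0.24 × 2×10⁻⁴ = 0.01824 m
Layer 5: 1300 × 1.6×10⁻⁴ × 0.12 = 0.02496 m
Δh = 0.09744 + 0.13986 + 0.05265 + 0.01824 + 0.02496 = 0.33315 m

333 mm of thermosteric rise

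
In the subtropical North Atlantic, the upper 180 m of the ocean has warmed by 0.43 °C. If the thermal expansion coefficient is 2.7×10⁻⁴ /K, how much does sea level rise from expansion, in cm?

Δh = 2.09 cm

Δh = αΔT·H = 2.7×10⁻⁴ × 0.43 × 180 = 0.020898 m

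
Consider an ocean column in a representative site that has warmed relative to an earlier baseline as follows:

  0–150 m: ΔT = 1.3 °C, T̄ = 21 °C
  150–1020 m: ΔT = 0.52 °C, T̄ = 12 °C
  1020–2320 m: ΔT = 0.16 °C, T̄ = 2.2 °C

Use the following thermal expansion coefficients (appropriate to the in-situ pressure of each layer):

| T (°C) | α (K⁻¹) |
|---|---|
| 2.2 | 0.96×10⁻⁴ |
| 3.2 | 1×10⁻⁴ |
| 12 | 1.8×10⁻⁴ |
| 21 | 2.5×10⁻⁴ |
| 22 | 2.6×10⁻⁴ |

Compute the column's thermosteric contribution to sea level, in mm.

Layer 1 at 21 °C → α = 2.5×10⁻⁴ K⁻¹
Layer 2 at 12 °C → α = 1.8×10⁻⁴ K⁻¹
Layer 3 at 2.2 °C → α = 0.96×10⁻⁴ K⁻¹
2.5×10⁻⁴ × 150 × 1.3 = 0.04875 m
Layer 2: 0.52 × 1.8×10⁻⁴ × 870 = 0.081432 m
1020–2320 m: 0.16 × 0.96×10⁻⁴ × 1300 = 0.019968 m
Δh = 0.04875 + 0.081432 + 0.019968 = 0.15015 m ≈ 150 mm

150 mm of thermosteric rise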